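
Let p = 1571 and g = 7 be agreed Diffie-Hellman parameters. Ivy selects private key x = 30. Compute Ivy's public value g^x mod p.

Public value = 7^30 mod 1571.
7^1 ≡ 7 (mod 1571)
7^2 = (7^1)^2 ≡ 7^2 = 49 ≡ 49 (mod 1571)
7^4 = (7^2)^2 ≡ 49^2 = 2401 ≡ 830 (mod 1571)
7^8 = (7^4)^2 ≡ 830^2 = 688900 ≡ 802 (mod 1571)
7^16 = (7^8)^2 ≡ 802^2 = 643204 ≡ 665 (mod 1571)
7^30 = 7^16 · 7^8 · 7^4 · 7^2 ≡ 665 · 802 · 830 · 49 ≡ 1170 (mod 1571).

1170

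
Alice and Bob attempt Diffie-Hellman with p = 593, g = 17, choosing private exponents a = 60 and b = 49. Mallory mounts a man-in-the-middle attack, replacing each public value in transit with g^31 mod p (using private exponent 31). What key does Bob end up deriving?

25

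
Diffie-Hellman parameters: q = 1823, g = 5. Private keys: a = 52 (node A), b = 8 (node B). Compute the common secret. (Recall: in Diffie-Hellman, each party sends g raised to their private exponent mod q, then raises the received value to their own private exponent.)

Node A sends A = g^a mod q = 5^52 mod 1823.
5^1 ≡ 5 (mod 1823)
5^2 = (5^1)^2 ≡ 5^2 = 25 ≡ 25 (mod 1823)
5^4 = (5^2)^2 ≡ 25^2 = 625 ≡ 625 (mod 1823)
5^8 = (5^4)^2 ≡ 625^2 = 390625 ≡ 503 (mod 1823)
5^16 = (5^8)^2 ≡ 503^2 = 253009 ≡ 1435 (mod 1823)
5^32 = (5^16)^2 ≡ 1435^2 = 2059225 ≡ 1058 (mod 1823)
5^52 = 5^32 · 5^16 · 5^4 ≡ 1058 · 1435 · 625 ≡ 374 (mod 1823).
So A = 374. Node B then computes K = A^b mod q = 374^8 mod 1823.
374^1 ≡ 374 (mod 1823)
374^2 = (374^1)^2 ≡ 374^2 = 139876 ≡ 1328 (mod 1823)
374^4 = (374^2)^2 ≡ 1328^2 = 1763584 ≡ 743 (mod 1823)
374^8 = (374^4)^2 ≡ 743^2 = 552049 ≡ 1503 (mod 1823)

1503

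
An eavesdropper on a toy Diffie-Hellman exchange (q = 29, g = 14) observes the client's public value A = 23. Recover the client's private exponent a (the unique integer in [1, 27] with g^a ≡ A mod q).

Try successive powers of 14 modulo 29:
14^1 ≡ 14
14^2 ≡ 22
14^3 ≡ 18
14^4 ≡ 20
14^5 ≡ 19
14^6 ≡ 5
14^7 ≡ 12
14^8 ≡ 23
Found: a = 8.

8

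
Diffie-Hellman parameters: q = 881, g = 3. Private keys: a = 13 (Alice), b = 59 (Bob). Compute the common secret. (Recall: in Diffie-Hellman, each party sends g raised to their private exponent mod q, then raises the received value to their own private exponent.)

496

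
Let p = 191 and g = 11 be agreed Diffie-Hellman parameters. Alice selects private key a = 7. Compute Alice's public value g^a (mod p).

14

Public value = 11^7 (mod 191).
11^1 ≡ 11 (mod 191)
11^2 = (11^1)^2 ≡ 11^2 = 121 ≡ 121 (mod 191)
11^4 = (11^2)^2 ≡ 121^2 = 14641 ≡ 125 (mod 191)
11^7 = 11^4 · 11^2 · 11^1 ≡ 125 · 121 · 11 ≡ 14 (mod 191).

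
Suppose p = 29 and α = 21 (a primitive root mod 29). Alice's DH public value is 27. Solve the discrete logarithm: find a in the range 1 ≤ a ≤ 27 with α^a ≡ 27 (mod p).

19

Try successive powers of 21 modulo 29:
21^1 ≡ 21
21^2 ≡ 6
21^3 ≡ 10
21^4 ≡ 7
21^5 ≡ 2
21^6 ≡ 13
21^7 ≡ 12
21^8 ≡ 20
21^9 ≡ 14
21^10 ≡ 4
21^11 ≡ 26
21^12 ≡ 24
21^13 ≡ 11
21^14 ≡ 28
21^15 ≡ 8
21^16 ≡ 23
21^17 ≡ 19
21^18 ≡ 22
21^19 ≡ 27
Found: a = 19.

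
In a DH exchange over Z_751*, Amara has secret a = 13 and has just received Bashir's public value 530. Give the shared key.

729

Shared key K = 530^13 mod 751.
530^1 ≡ 530 (mod 751)
530^2 = (530^1)^2 ≡ 530^2 = 280900 ≡ 26 (mod 751)
530^4 = (530^2)^2 ≡ 26^2 = 676 ≡ 676 (mod 751)
530^8 = (530^4)^2 ≡ 676^2 = 456976 ≡ 368 (mod 751)
530^13 = 530^8 · 530^4 · 530^1 ≡ 368 · 676 · 530 ≡ 729 (mod 751).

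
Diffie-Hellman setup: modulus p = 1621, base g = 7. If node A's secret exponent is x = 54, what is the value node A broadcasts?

184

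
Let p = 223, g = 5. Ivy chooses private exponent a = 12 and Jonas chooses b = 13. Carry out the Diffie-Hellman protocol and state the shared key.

164

Ivy sends A = g^a mod p = 5^12 mod 223.
5^1 ≡ 5 (mod 223)
5^2 = (5^1)^2 ≡ 5^2 = 25 ≡ 25 (mod 223)
5^4 = (5^2)^2 ≡ 25^2 = 625 ≡ 179 (mod 223)
5^8 = (5^4)^2 ≡ 179^2 = 32041 ≡ 152 (mod 223)
5^12 = 5^8 · 5^4 ≡ 152 · 179 ≡ 2 (mod 223).
So A = 2. Jonas then computes K = A^b mod p = 2^13 mod 223.
2^1 ≡ 2 (mod 223)
2^2 = (2^1)^2 ≡ 2^2 = 4 ≡ 4 (mod 223)
2^4 = (2^2)^2 ≡ 4^2 = 16 ≡ 16 (mod 223)
2^8 = (2^4)^2 ≡ 16^2 = 256 ≡ 33 (mod 223)
2^13 = 2^8 · 2^4 · 2^1 ≡ 33 · 16 · 2 ≡ 164 (mod 223).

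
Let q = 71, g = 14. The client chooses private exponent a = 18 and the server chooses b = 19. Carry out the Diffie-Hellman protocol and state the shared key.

The server sends B = g^b mod q = 14^19 mod 71.
14^1 ≡ 14 (mod 71)
14^2 = (14^1)^2 ≡ 14^2 = 196 ≡ 54 (mod 71)
14^4 = (14^2)^2 ≡ 54^2 = 2916 ≡ 5 (mod 71)
14^8 = (14^4)^2 ≡ 5^2 = 25 ≡ 25 (mod 71)
14^16 = (14^8)^2 ≡ 25^2 = 625 ≡ 57 (mod 71)
14^19 = 14^16 · 14^2 · 14^1 ≡ 57 · 54 · 14 ≡ 66 (mod 71).
So B = 66. The client then computes K = B^a mod q = 66^18 mod 71.
66^1 ≡ 66 (mod 71)
66^2 = (66^1)^2 ≡ 66^2 = 4356 ≡ 25 (mod 71)
66^4 = (66^2)^2 ≡ 25^2 = 625 ≡ 57 (mod 71)
66^8 = (66^4)^2 ≡ 57^2 = 3249 ≡ 54 (mod 71)
66^16 = (66^8)^2 ≡ 54^2 = 2916 ≡ 5 (mod 71)
66^18 = 66^16 · 66^2 ≡ 5 · 25 ≡ 54 (mod 71).

54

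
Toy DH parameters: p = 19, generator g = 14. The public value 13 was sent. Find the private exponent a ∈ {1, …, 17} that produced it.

11

Try successive powers of 14 modulo 19:
14^1 ≡ 14
14^2 ≡ 6
14^3 ≡ 8
14^4 ≡ 17
14^5 ≡ 10
14^6 ≡ 7
14^7 ≡ 3
14^8 ≡ 4
14^9 ≡ 18
14^10 ≡ 5
14^11 ≡ 13
Found: a = 11.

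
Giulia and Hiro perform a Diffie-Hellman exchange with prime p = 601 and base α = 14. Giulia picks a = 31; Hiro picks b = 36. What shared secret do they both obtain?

585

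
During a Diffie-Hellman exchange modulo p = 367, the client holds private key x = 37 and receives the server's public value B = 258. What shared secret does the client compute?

Shared key K = 258^37 mod 367.
258^1 ≡ 258 (mod 367)
258^2 = (258^1)^2 ≡ 258^2 = 66564 ≡ 137 (mod 367)
258^4 = (258^2)^2 ≡ 137^2 = 18769 ≡ 52 (mod 367)
258^8 = (258^4)^2 ≡ 52^2 = 2704 ≡ 135 (mod 367)
258^16 = (258^8)^2 ≡ 135^2 = 18225 ≡ 242 (mod 367)
258^32 = (258^16)^2 ≡ 242^2 = 58564 ≡ 211 (mod 367)
258^37 = 258^32 · 258^4 · 258^1 ≡ 211 · 52 · 258 ≡ 105 (mod 367).

105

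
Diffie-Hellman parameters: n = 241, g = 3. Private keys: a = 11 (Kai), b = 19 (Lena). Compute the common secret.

Lena sends B = g^b mod n = 3^19 mod 241.
3^1 ≡ 3 (mod 241)
3^2 = (3^1)^2 ≡ 3^2 = 9 ≡ 9 (mod 241)
3^4 = (3^2)^2 ≡ 9^2 = 81 ≡ 81 (mod 241)
3^8 = (3^4)^2 ≡ 81^2 = 6561 ≡ 54 (mod 241)
3^16 = (3^8)^2 ≡ 54^2 = 2916 ≡ 24 (mod 241)
3^19 = 3^16 · 3^2 · 3^1 ≡ 24 · 9 · 3 ≡ 166 (mod 241).
So B = 166. Kai then computes K = B^a mod n = 166^11 mod 241.
166^1 ≡ 166 (mod 241)
166^2 = (166^1)^2 ≡ 166^2 = 27556 ≡ 82 (mod 241)
166^4 = (166^2)^2 ≡ 82^2 = 6724 ≡ 217 (mod 241)
166^8 = (166^4)^2 ≡ 217^2 = 47089 ≡ 94 (mod 241)
166^11 = 166^8 · 166^2 · 166^1 ≡ 94 · 82 · 166 ≡ 59 (mod 241).

59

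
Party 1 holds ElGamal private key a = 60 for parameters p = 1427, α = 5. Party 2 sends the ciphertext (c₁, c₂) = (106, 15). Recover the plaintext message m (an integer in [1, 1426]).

1381

Shared mask s = c₁^a mod p = 106^60 mod 1427.
106^1 ≡ 106 (mod 1427)
106^2 = (106^1)^2 ≡ 106^2 = 11236 ≡ 1247 (mod 1427)
106^4 = (106^2)^2 ≡ 1247^2 = 1555009 ≡ 1006 (mod 1427)
106^8 = (106^4)^2 ≡ 1006^2 = 1012036 ≡ 293 (mod 1427)
106^16 = (106^8)^2 ≡ 293^2 = 85849 ≡ 229 (mod 1427)
106^32 = (106^16)^2 ≡ 229^2 = 52441 ≡ 1069 (mod 1427)
106^60 = 106^32 · 106^16 · 106^8 · 106^4 ≡ 1069 · 229 · 293 · 1006 ≡ 465 (mod 1427).
So s = 465; s⁻¹ ≡ 758 (mod 1427).
m = c₂ · s⁻¹ mod 1427 = 15 · 758 mod 1427 = 1381.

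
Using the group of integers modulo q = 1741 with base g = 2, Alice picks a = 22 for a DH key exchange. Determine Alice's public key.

Public value = 2^22 mod 1741.
2^1 ≡ 2 (mod 1741)
2^2 = (2^1)^2 ≡ 2^2 = 4 ≡ 4 (mod 1741)
2^4 = (2^2)^2 ≡ 4^2 = 16 ≡ 16 (mod 1741)
2^8 = (2^4)^2 ≡ 16^2 = 256 ≡ 256 (mod 1741)
2^16 = (2^8)^2 ≡ 256^2 = 65536 ≡ 1119 (mod 1741)
2^22 = 2^16 · 2^4 · 2^2 ≡ 1119 · 16 · 4 ≡ 235 (mod 1741).

235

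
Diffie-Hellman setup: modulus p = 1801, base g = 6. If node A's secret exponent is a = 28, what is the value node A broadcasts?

899

Public value = 6^28 mod 1801.
6^1 ≡ 6 (mod 1801)
6^2 = (6^1)^2 ≡ 6^2 = 36 ≡ 36 (mod 1801)
6^4 = (6^2)^2 ≡ 36^2 = 1296 ≡ 1296 (mod 1801)
6^8 = (6^4)^2 ≡ 1296^2 = 1679616 ≡ 1084 (mod 1801)
6^16 = (6^8)^2 ≡ 1084^2 = 1175056 ≡ 804 (mod 1801)
6^28 = 6^16 · 6^8 · 6^4 ≡ 804 · 1084 · 1296 ≡ 899 (mod 1801).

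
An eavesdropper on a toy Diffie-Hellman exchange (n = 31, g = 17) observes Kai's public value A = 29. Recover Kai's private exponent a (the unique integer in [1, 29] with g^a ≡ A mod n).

Try successive powers of 17 modulo 31:
17^1 ≡ 17
17^2 ≡ 10
17^3 ≡ 15
17^4 ≡ 7
17^5 ≡ 26
17^6 ≡ 8
17^7 ≡ 12
17^8 ≡ 18
17^9 ≡ 27
17^10 ≡ 25
17^11 ≡ 22
17^12 ≡ 2
17^13 ≡ 3
17^14 ≡ 20
17^15 ≡ 30
17^16 ≡ 14
17^17 ≡ 21
17^18 ≡ 16
17^19 ≡ 24
17^20 ≡ 5
17^21 ≡ 23
17^22 ≡ 19
17^23 ≡ 13
17^24 ≡ 4
17^25 ≡ 6
17^26 ≡ 9
17^27 ≡ 29
Found: a = 27.

27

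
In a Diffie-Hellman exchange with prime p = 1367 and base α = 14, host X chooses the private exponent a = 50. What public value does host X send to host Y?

273

Public value = 14^50 (mod 1367).
14^1 ≡ 14 (mod 1367)
14^2 = (14^1)^2 ≡ 14^2 = 196 ≡ 196 (mod 1367)
14^4 = (14^2)^2 ≡ 196^2 = 38416 ≡ 140 (mod 1367)
14^8 = (14^4)^2 ≡ 140^2 = 19600 ≡ 462 (mod 1367)
14^16 = (14^8)^2 ≡ 462^2 = 213444 ≡ 192 (mod 1367)
14^32 = (14^16)^2 ≡ 192^2 = 36864 ≡ 1322 (mod 1367)
14^50 = 14^32 · 14^16 · 14^2 ≡ 1322 · 192 · 196 ≡ 273 (mod 1367).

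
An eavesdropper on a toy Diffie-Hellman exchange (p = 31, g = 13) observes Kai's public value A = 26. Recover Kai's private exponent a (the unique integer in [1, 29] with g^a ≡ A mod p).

25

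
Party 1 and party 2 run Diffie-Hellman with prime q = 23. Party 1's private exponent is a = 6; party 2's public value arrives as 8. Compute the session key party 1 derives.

13

Shared key K = 8^6 mod 23.
8^1 ≡ 8 (mod 23)
8^2 = (8^1)^2 ≡ 8^2 = 64 ≡ 18 (mod 23)
8^4 = (8^2)^2 ≡ 18^2 = 324 ≡ 2 (mod 23)
8^6 = 8^4 · 8^2 ≡ 2 · 18 ≡ 13 (mod 23).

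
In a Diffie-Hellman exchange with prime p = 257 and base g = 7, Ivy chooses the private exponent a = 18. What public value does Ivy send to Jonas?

104

Public value = 7^18 mod 257.
7^1 ≡ 7 (mod 257)
7^2 = (7^1)^2 ≡ 7^2 = 49 ≡ 49 (mod 257)
7^4 = (7^2)^2 ≡ 49^2 = 2401 ≡ 88 (mod 257)
7^8 = (7^4)^2 ≡ 88^2 = 7744 ≡ 34 (mod 257)
7^16 = (7^8)^2 ≡ 34^2 = 1156 ≡ 128 (mod 257)
7^18 = 7^16 · 7^2 ≡ 128 · 49 ≡ 104 (mod 257).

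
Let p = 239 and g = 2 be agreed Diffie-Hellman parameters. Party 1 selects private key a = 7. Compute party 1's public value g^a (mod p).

128

Public value = 2^7 (mod 239).
2^1 ≡ 2 (mod 239)
2^2 = (2^1)^2 ≡ 2^2 = 4 ≡ 4 (mod 239)
2^4 = (2^2)^2 ≡ 4^2 = 16 ≡ 16 (mod 239)
2^7 = 2^4 · 2^2 · 2^1 ≡ 16 · 4 · 2 ≡ 128 (mod 239).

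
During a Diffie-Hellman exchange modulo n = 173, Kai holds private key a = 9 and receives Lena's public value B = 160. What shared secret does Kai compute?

132

Shared key K = 160^9 mod 173.
160^1 ≡ 160 (mod 173)
160^2 = (160^1)^2 ≡ 160^2 = 25600 ≡ 169 (mod 173)
160^4 = (160^2)^2 ≡ 169^2 = 28561 ≡ 16 (mod 173)
160^8 = (160^4)^2 ≡ 16^2 = 256 ≡ 83 (mod 173)
160^9 = 160^8 · 160^1 ≡ 83 · 160 ≡ 132 (mod 173).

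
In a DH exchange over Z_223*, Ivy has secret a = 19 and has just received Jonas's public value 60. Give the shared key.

Shared key K = 60^19 mod 223.
60^1 ≡ 60 (mod 223)
60^2 = (60^1)^2 ≡ 60^2 = 3600 ≡ 32 (mod 223)
60^4 = (60^2)^2 ≡ 32^2 = 1024 ≡ 132 (mod 223)
60^8 = (60^4)^2 ≡ 132^2 = 17424 ≡ 30 (mod 223)
60^16 = (60^8)^2 ≡ 30^2 = 900 ≡ 8 (mod 223)
60^19 = 60^16 · 60^2 · 60^1 ≡ 8 · 32 · 60 ≡ 196 (mod 223).

196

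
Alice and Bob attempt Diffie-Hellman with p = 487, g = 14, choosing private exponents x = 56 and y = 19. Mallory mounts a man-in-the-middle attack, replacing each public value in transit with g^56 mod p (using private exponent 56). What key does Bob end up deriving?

465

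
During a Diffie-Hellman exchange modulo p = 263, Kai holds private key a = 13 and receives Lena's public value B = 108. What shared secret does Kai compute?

Shared key K = 108^13 mod 263.
108^1 ≡ 108 (mod 263)
108^2 = (108^1)^2 ≡ 108^2 = 11664 ≡ 92 (mod 263)
108^4 = (108^2)^2 ≡ 92^2 = 8464 ≡ 48 (mod 263)
108^8 = (108^4)^2 ≡ 48^2 = 2304 ≡ 200 (mod 263)
108^13 = 108^8 · 108^4 · 108^1 ≡ 200 · 48 · 108 ≡ 54 (mod 263).

54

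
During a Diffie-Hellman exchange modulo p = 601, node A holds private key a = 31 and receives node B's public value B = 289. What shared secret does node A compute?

312

Shared key K = 289^31 mod 601.
289^1 ≡ 289 (mod 601)
289^2 = (289^1)^2 ≡ 289^2 = 83521 ≡ 583 (mod 601)
289^4 = (289^2)^2 ≡ 583^2 = 339889 ≡ 324 (mod 601)
289^8 = (289^4)^2 ≡ 324^2 = 104976 ≡ 402 (mod 601)
289^16 = (289^8)^2 ≡ 402^2 = 161604 ≡ 536 (mod 601)
289^31 = 289^16 · 289^8 · 289^4 · 289^2 · 289^1 ≡ 536 · 402 · 324 · 583 · 289 ≡ 312 (mod 601).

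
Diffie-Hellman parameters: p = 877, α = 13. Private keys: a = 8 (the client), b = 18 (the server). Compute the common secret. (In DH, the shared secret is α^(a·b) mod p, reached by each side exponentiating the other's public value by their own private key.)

The client sends A = α^a mod p = 13^8 mod 877.
13^1 ≡ 13 (mod 877)
13^2 = (13^1)^2 ≡ 13^2 = 169 ≡ 169 (mod 877)
13^4 = (13^2)^2 ≡ 169^2 = 28561 ≡ 497 (mod 877)
13^8 = (13^4)^2 ≡ 497^2 = 247009 ≡ 572 (mod 877)
So A = 572. The server then computes K = A^b mod p = 572^18 mod 877.
572^1 ≡ 572 (mod 877)
572^2 = (572^1)^2 ≡ 572^2 = 327184 ≡ 63 (mod 877)
572^4 = (572^2)^2 ≡ 63^2 = 3969 ≡ 461 (mod 877)
572^8 = (572^4)^2 ≡ 461^2 = 212521 ≡ 287 (mod 877)
572^16 = (572^8)^2 ≡ 287^2 = 82369 ≡ 808 (mod 877)
572^18 = 572^16 · 572^2 ≡ 808 · 63 ≡ 38 (mod 877).

38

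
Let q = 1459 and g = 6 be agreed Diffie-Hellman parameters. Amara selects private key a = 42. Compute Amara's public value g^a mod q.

Public value = 6^42 mod 1459.
6^1 ≡ 6 (mod 1459)
6^2 = (6^1)^2 ≡ 6^2 = 36 ≡ 36 (mod 1459)
6^4 = (6^2)^2 ≡ 36^2 = 1296 ≡ 1296 (mod 1459)
6^8 = (6^4)^2 ≡ 1296^2 = 1679616 ≡ 307 (mod 1459)
6^16 = (6^8)^2 ≡ 307^2 = 94249 ≡ 873 (mod 1459)
6^32 = (6^16)^2 ≡ 873^2 = 762129 ≡ 531 (mod 1459)
6^42 = 6^32 · 6^8 · 6^2 ≡ 531 · 307 · 36 ≡ 514 (mod 1459).

514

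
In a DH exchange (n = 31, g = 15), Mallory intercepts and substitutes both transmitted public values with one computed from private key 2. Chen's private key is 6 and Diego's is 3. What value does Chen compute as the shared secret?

Chen receives Mallory's public value M = 15^2 mod 31 instead of the honest one.
15^1 ≡ 15 (mod 31)
15^2 = (15^1)^2 ≡ 15^2 = 225 ≡ 8 (mod 31)
So M = 8. Chen computes K = M^6 mod 31.
8^1 ≡ 8 (mod 31)
8^2 = (8^1)^2 ≡ 8^2 = 64 ≡ 2 (mod 31)
8^4 = (8^2)^2 ≡ 2^2 = 4 ≡ 4 (mod 31)
8^6 = 8^4 · 8^2 ≡ 4 · 2 ≡ 8 (mod 31).

8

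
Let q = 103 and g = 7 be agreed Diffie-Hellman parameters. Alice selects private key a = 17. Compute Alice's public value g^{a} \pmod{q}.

Public value = 7^{17} \pmod{103}.
7^1 ≡ 7 (mod 103)
7^2 = (7^1)^2 ≡ 7^2 = 49 ≡ 49 (mod 103)
7^4 = (7^2)^2 ≡ 49^2 = 2401 ≡ 32 (mod 103)
7^8 = (7^4)^2 ≡ 32^2 = 1024 ≡ 97 (mod 103)
7^16 = (7^8)^2 ≡ 97^2 = 9409 ≡ 36 (mod 103)
7^17 = 7^16 · 7^1 ≡ 36 · 7 ≡ 46 (mod 103).

46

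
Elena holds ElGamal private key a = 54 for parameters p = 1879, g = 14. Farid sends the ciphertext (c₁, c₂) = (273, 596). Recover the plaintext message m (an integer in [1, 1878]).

1550

Shared mask s = c₁^a mod p = 273^54 mod 1879.
273^1 ≡ 273 (mod 1879)
273^2 = (273^1)^2 ≡ 273^2 = 74529 ≡ 1248 (mod 1879)
273^4 = (273^2)^2 ≡ 1248^2 = 1557504 ≡ 1692 (mod 1879)
273^8 = (273^4)^2 ≡ 1692^2 = 2862864 ≡ 1147 (mod 1879)
273^16 = (273^8)^2 ≡ 1147^2 = 1315609 ≡ 309 (mod 1879)
273^32 = (273^16)^2 ≡ 309^2 = 95481 ≡ 1531 (mod 1879)
273^54 = 273^32 · 273^16 · 273^4 · 273^2 ≡ 1531 · 309 · 1692 · 1248 ≡ 1426 (mod 1879).
So s = 1426; s⁻¹ ≡ 589 (mod 1879).
m = c₂ · s⁻¹ mod 1879 = 596 · 589 mod 1879 = 1550.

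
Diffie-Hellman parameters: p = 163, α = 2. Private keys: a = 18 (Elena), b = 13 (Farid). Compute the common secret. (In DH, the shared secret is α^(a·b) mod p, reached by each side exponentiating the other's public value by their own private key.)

Farid sends B = α^b mod p = 2^13 mod 163.
2^1 ≡ 2 (mod 163)
2^2 = (2^1)^2 ≡ 2^2 = 4 ≡ 4 (mod 163)
2^4 = (2^2)^2 ≡ 4^2 = 16 ≡ 16 (mod 163)
2^8 = (2^4)^2 ≡ 16^2 = 256 ≡ 93 (mod 163)
2^13 = 2^8 · 2^4 · 2^1 ≡ 93 · 16 · 2 ≡ 42 (mod 163).
So B = 42. Elena then computes K = B^a mod p = 42^18 mod 163.
42^1 ≡ 42 (mod 163)
42^2 = (42^1)^2 ≡ 42^2 = 1764 ≡ 134 (mod 163)
42^4 = (42^2)^2 ≡ 134^2 = 17956 ≡ 26 (mod 163)
42^8 = (42^4)^2 ≡ 26^2 = 676 ≡ 24 (mod 163)
42^16 = (42^8)^2 ≡ 24^2 = 576 ≡ 87 (mod 163)
42^18 = 42^16 · 42^2 ≡ 87 · 134 ≡ 85 (mod 163).

85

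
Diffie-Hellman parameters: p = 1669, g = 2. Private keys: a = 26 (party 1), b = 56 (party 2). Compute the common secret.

Party 1 sends A = g^a mod p = 2^26 mod 1669.
2^1 ≡ 2 (mod 1669)
2^2 = (2^1)^2 ≡ 2^2 = 4 ≡ 4 (mod 1669)
2^4 = (2^2)^2 ≡ 4^2 = 16 ≡ 16 (mod 1669)
2^8 = (2^4)^2 ≡ 16^2 = 256 ≡ 256 (mod 1669)
2^16 = (2^8)^2 ≡ 256^2 = 65536 ≡ 445 (mod 1669)
2^26 = 2^16 · 2^8 · 2^2 ≡ 445 · 256 · 4 ≡ 43 (mod 1669).
So A = 43. Party 2 then computes K = A^b mod p = 43^56 mod 1669.
43^1 ≡ 43 (mod 1669)
43^2 = (43^1)^2 ≡ 43^2 = 1849 ≡ 180 (mod 1669)
43^4 = (43^2)^2 ≡ 180^2 = 32400 ≡ 689 (mod 1669)
43^8 = (43^4)^2 ≡ 689^2 = 474721 ≡ 725 (mod 1669)
43^16 = (43^8)^2 ≡ 725^2 = 525625 ≡ 1559 (mod 1669)
43^32 = (43^16)^2 ≡ 1559^2 = 2430481 ≡ 417 (mod 1669)
43^56 = 43^32 · 43^16 · 43^8 ≡ 417 · 1559 · 725 ≡ 744 (mod 1669).

744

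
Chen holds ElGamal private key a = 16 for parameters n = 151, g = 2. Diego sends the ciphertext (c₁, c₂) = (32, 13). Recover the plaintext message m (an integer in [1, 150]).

24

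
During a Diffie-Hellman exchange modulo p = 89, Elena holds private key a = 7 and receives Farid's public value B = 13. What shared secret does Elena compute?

Shared key K = 13^7 mod 89.
13^1 ≡ 13 (mod 89)
13^2 = (13^1)^2 ≡ 13^2 = 169 ≡ 80 (mod 89)
13^4 = (13^2)^2 ≡ 80^2 = 6400 ≡ 81 (mod 89)
13^7 = 13^4 · 13^2 · 13^1 ≡ 81 · 80 · 13 ≡ 46 (mod 89).

46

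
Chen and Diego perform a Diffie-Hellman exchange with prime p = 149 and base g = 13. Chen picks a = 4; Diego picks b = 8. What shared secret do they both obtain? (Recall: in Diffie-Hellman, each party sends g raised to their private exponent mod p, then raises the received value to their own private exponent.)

Chen sends A = g^a mod p = 13^4 mod 149.
13^1 ≡ 13 (mod 149)
13^2 = (13^1)^2 ≡ 13^2 = 169 ≡ 20 (mod 149)
13^4 = (13^2)^2 ≡ 20^2 = 400 ≡ 102 (mod 149)
So A = 102. Diego then computes K = A^b mod p = 102^8 mod 149.
102^1 ≡ 102 (mod 149)
102^2 = (102^1)^2 ≡ 102^2 = 10404 ≡ 123 (mod 149)
102^4 = (102^2)^2 ≡ 123^2 = 15129 ≡ 80 (mod 149)
102^8 = (102^4)^2 ≡ 80^2 = 6400 ≡ 142 (mod 149)

142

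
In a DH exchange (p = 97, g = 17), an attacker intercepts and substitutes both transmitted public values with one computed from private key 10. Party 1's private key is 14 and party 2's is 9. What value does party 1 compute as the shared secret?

Party 1 receives an attacker's public value M = 17^10 mod 97 instead of the honest one.
17^1 ≡ 17 (mod 97)
17^2 = (17^1)^2 ≡ 17^2 = 289 ≡ 95 (mod 97)
17^4 = (17^2)^2 ≡ 95^2 = 9025 ≡ 4 (mod 97)
17^8 = (17^4)^2 ≡ 4^2 = 16 ≡ 16 (mod 97)
17^10 = 17^8 · 17^2 ≡ 16 · 95 ≡ 65 (mod 97).
So M = 65. Party 1 computes K = M^14 mod 97.
65^1 ≡ 65 (mod 97)
65^2 = (65^1)^2 ≡ 65^2 = 4225 ≡ 54 (mod 97)
65^4 = (65^2)^2 ≡ 54^2 = 2916 ≡ 6 (mod 97)
65^8 = (65^4)^2 ≡ 6^2 = 36 ≡ 36 (mod 97)
65^14 = 65^8 · 65^4 · 65^2 ≡ 36 · 6 · 54 ≡ 24 (mod 97).

24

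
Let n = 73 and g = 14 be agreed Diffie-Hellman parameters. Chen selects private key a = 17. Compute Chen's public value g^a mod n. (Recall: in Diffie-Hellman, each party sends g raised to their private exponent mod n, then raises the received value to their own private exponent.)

28

Public value = 14^17 mod 73.
14^1 ≡ 14 (mod 73)
14^2 = (14^1)^2 ≡ 14^2 = 196 ≡ 50 (mod 73)
14^4 = (14^2)^2 ≡ 50^2 = 2500 ≡ 18 (mod 73)
14^8 = (14^4)^2 ≡ 18^2 = 324 ≡ 32 (mod 73)
14^16 = (14^8)^2 ≡ 32^2 = 1024 ≡ 2 (mod 73)
14^17 = 14^16 · 14^1 ≡ 2 · 14 ≡ 28 (mod 73).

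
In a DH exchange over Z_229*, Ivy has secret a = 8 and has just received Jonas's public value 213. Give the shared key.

Shared key K = 213^8 mod 229.
213^1 ≡ 213 (mod 229)
213^2 = (213^1)^2 ≡ 213^2 = 45369 ≡ 27 (mod 229)
213^4 = (213^2)^2 ≡ 27^2 = 729 ≡ 42 (mod 229)
213^8 = (213^4)^2 ≡ 42^2 = 1764 ≡ 161 (mod 229)

161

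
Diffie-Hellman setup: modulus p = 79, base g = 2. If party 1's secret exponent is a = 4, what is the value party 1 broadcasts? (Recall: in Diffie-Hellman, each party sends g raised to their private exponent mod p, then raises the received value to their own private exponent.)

16

Public value = 2^4 mod 79.
2^1 ≡ 2 (mod 79)
2^2 = (2^1)^2 ≡ 2^2 = 4 ≡ 4 (mod 79)
2^4 = (2^2)^2 ≡ 4^2 = 16 ≡ 16 (mod 79)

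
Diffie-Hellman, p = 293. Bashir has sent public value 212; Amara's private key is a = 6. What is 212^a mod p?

205

Shared key K = 212^6 mod 293.
212^1 ≡ 212 (mod 293)
212^2 = (212^1)^2 ≡ 212^2 = 44944 ≡ 115 (mod 293)
212^4 = (212^2)^2 ≡ 115^2 = 13225 ≡ 40 (mod 293)
212^6 = 212^4 · 212^2 ≡ 40 · 115 ≡ 205 (mod 293).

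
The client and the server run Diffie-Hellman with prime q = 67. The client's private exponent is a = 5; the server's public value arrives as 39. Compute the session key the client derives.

56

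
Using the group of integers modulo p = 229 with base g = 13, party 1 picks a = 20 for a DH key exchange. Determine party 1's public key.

Public value = 13^20 (mod 229).
13^1 ≡ 13 (mod 229)
13^2 = (13^1)^2 ≡ 13^2 = 169 ≡ 169 (mod 229)
13^4 = (13^2)^2 ≡ 169^2 = 28561 ≡ 165 (mod 229)
13^8 = (13^4)^2 ≡ 165^2 = 27225 ≡ 203 (mod 229)
13^16 = (13^8)^2 ≡ 203^2 = 41209 ≡ 218 (mod 229)
13^20 = 13^16 · 13^4 ≡ 218 · 165 ≡ 17 (mod 229).

17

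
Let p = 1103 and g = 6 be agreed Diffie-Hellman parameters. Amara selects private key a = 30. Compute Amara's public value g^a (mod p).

Public value = 6^30 (mod 1103).
6^1 ≡ 6 (mod 1103)
6^2 = (6^1)^2 ≡ 6^2 = 36 ≡ 36 (mod 1103)
6^4 = (6^2)^2 ≡ 36^2 = 1296 ≡ 193 (mod 1103)
6^8 = (6^4)^2 ≡ 193^2 = 37249 ≡ 850 (mod 1103)
6^16 = (6^8)^2 ≡ 850^2 = 722500 ≡ 35 (mod 1103)
6^30 = 6^16 · 6^8 · 6^4 · 6^2 ≡ 35 · 850 · 193 · 36 ≡ 800 (mod 1103).

800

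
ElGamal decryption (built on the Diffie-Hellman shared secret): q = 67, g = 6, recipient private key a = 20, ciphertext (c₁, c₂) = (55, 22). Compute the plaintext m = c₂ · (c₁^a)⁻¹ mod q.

Shared mask s = c₁^a mod q = 55^20 mod 67.
55^1 ≡ 55 (mod 67)
55^2 = (55^1)^2 ≡ 55^2 = 3025 ≡ 10 (mod 67)
55^4 = (55^2)^2 ≡ 10^2 = 100 ≡ 33 (mod 67)
55^8 = (55^4)^2 ≡ 33^2 = 1089 ≡ 17 (mod 67)
55^16 = (55^8)^2 ≡ 17^2 = 289 ≡ 21 (mod 67)
55^20 = 55^16 · 55^4 ≡ 21 · 33 ≡ 23 (mod 67).
So s = 23; s⁻¹ ≡ 35 (mod 67).
m = c₂ · s⁻¹ mod 67 = 22 · 35 mod 67 = 33.

33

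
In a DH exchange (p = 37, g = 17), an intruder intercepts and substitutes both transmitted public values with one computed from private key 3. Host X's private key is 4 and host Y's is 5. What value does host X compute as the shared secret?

26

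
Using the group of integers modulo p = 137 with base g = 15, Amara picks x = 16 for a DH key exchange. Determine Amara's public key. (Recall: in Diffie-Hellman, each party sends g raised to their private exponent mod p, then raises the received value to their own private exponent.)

73

Public value = 15^16 mod 137.
15^1 ≡ 15 (mod 137)
15^2 = (15^1)^2 ≡ 15^2 = 225 ≡ 88 (mod 137)
15^4 = (15^2)^2 ≡ 88^2 = 7744 ≡ 72 (mod 137)
15^8 = (15^4)^2 ≡ 72^2 = 5184 ≡ 115 (mod 137)
15^16 = (15^8)^2 ≡ 115^2 = 13225 ≡ 73 (mod 137)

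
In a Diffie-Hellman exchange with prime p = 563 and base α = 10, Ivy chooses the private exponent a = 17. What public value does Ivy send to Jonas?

531

Public value = 10^17 (mod 563).
10^1 ≡ 10 (mod 563)
10^2 = (10^1)^2 ≡ 10^2 = 100 ≡ 100 (mod 563)
10^4 = (10^2)^2 ≡ 100^2 = 10000 ≡ 429 (mod 563)
10^8 = (10^4)^2 ≡ 429^2 = 184041 ≡ 503 (mod 563)
10^16 = (10^8)^2 ≡ 503^2 = 253009 ≡ 222 (mod 563)
10^17 = 10^16 · 10^1 ≡ 222 · 10 ≡ 531 (mod 563).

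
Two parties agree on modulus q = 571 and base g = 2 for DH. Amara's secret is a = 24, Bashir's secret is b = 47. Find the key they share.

Amara sends A = g^a mod q = 2^24 mod 571.
2^1 ≡ 2 (mod 571)
2^2 = (2^1)^2 ≡ 2^2 = 4 ≡ 4 (mod 571)
2^4 = (2^2)^2 ≡ 4^2 = 16 ≡ 16 (mod 571)
2^8 = (2^4)^2 ≡ 16^2 = 256 ≡ 256 (mod 571)
2^16 = (2^8)^2 ≡ 256^2 = 65536 ≡ 442 (mod 571)
2^24 = 2^16 · 2^8 ≡ 442 · 256 ≡ 94 (mod 571).
So A = 94. Bashir then computes K = A^b mod q = 94^47 mod 571.
94^1 ≡ 94 (mod 571)
94^2 = (94^1)^2 ≡ 94^2 = 8836 ≡ 271 (mod 571)
94^4 = (94^2)^2 ≡ 271^2 = 73441 ≡ 353 (mod 571)
94^8 = (94^4)^2 ≡ 353^2 = 124609 ≡ 131 (mod 571)
94^16 = (94^8)^2 ≡ 131^2 = 17161 ≡ 31 (mod 571)
94^32 = (94^16)^2 ≡ 31^2 = 961 ≡ 390 (mod 571)
94^47 = 94^32 · 94^8 · 94^4 · 94^2 · 94^1 ≡ 390 · 131 · 353 · 271 · 94 ≡ 323 (mod 571).

323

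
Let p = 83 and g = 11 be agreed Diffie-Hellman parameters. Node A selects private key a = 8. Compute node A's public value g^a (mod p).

10

Public value = 11^8 (mod 83).
11^1 ≡ 11 (mod 83)
11^2 = (11^1)^2 ≡ 11^2 = 121 ≡ 38 (mod 83)
11^4 = (11^2)^2 ≡ 38^2 = 1444 ≡ 33 (mod 83)
11^8 = (11^4)^2 ≡ 33^2 = 1089 ≡ 10 (mod 83)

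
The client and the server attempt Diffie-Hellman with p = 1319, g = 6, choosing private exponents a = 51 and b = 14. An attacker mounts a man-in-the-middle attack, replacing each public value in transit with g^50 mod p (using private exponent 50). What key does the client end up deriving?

1066

The client receives an attacker's public value M = 6^50 mod 1319 instead of the honest one.
6^1 ≡ 6 (mod 1319)
6^2 = (6^1)^2 ≡ 6^2 = 36 ≡ 36 (mod 1319)
6^4 = (6^2)^2 ≡ 36^2 = 1296 ≡ 1296 (mod 1319)
6^8 = (6^4)^2 ≡ 1296^2 = 1679616 ≡ 529 (mod 1319)
6^16 = (6^8)^2 ≡ 529^2 = 279841 ≡ 213 (mod 1319)
6^32 = (6^16)^2 ≡ 213^2 = 45369 ≡ 523 (mod 1319)
6^50 = 6^32 · 6^16 · 6^2 ≡ 523 · 213 · 36 ≡ 604 (mod 1319).
So M = 604. The client computes K = M^51 mod 1319.
604^1 ≡ 604 (mod 1319)
604^2 = (604^1)^2 ≡ 604^2 = 364816 ≡ 772 (mod 1319)
604^4 = (604^2)^2 ≡ 772^2 = 595984 ≡ 1115 (mod 1319)
604^8 = (604^4)^2 ≡ 1115^2 = 1243225 ≡ 727 (mod 1319)
604^16 = (604^8)^2 ≡ 727^2 = 528529 ≡ 929 (mod 1319)
604^32 = (604^16)^2 ≡ 929^2 = 863041 ≡ 415 (mod 1319)
604^51 = 604^32 · 604^16 · 604^2 · 604^1 ≡ 415 · 929 · 772 · 604 ≡ 1066 (mod 1319).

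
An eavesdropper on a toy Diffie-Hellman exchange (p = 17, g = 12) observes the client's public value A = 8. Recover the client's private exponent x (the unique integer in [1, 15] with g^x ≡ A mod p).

2

Try successive powers of 12 modulo 17:
12^1 ≡ 12
12^2 ≡ 8
Found: x = 2.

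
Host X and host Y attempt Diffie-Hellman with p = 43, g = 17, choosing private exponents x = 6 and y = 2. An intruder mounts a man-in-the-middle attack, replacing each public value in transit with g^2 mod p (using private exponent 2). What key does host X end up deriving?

21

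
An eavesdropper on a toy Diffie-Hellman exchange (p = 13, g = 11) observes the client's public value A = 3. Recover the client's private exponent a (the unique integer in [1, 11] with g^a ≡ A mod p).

Try successive powers of 11 modulo 13:
11^1 ≡ 11
11^2 ≡ 4
11^3 ≡ 5
11^4 ≡ 3
Found: a = 4.

4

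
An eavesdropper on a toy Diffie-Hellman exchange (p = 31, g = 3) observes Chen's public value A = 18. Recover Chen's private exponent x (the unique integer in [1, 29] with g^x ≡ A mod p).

26

Try successive powers of 3 modulo 31:
3^1 ≡ 3
3^2 ≡ 9
3^3 ≡ 27
3^4 ≡ 19
3^5 ≡ 26
3^6 ≡ 16
3^7 ≡ 17
3^8 ≡ 20
3^9 ≡ 29
3^10 ≡ 25
3^11 ≡ 13
3^12 ≡ 8
3^13 ≡ 24
3^14 ≡ 10
3^15 ≡ 30
3^16 ≡ 28
3^17 ≡ 22
3^18 ≡ 4
3^19 ≡ 12
3^20 ≡ 5
3^21 ≡ 15
3^22 ≡ 14
3^23 ≡ 11
3^24 ≡ 2
3^25 ≡ 6
3^26 ≡ 18
Found: x = 26.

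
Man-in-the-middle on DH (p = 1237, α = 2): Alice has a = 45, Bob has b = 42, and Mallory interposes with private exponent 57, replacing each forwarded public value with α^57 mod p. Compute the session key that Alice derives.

15

Alice receives Mallory's public value M = 2^57 mod 1237 instead of the honest one.
2^1 ≡ 2 (mod 1237)
2^2 = (2^1)^2 ≡ 2^2 = 4 ≡ 4 (mod 1237)
2^4 = (2^2)^2 ≡ 4^2 = 16 ≡ 16 (mod 1237)
2^8 = (2^4)^2 ≡ 16^2 = 256 ≡ 256 (mod 1237)
2^16 = (2^8)^2 ≡ 256^2 = 65536 ≡ 1212 (mod 1237)
2^32 = (2^16)^2 ≡ 1212^2 = 1468944 ≡ 625 (mod 1237)
2^57 = 2^32 · 2^16 · 2^8 · 2^1 ≡ 625 · 1212 · 256 · 2 ≡ 916 (mod 1237).
So M = 916. Alice computes K = M^45 mod 1237.
916^1 ≡ 916 (mod 1237)
916^2 = (916^1)^2 ≡ 916^2 = 839056 ≡ 370 (mod 1237)
916^4 = (916^2)^2 ≡ 370^2 = 136900 ≡ 830 (mod 1237)
916^8 = (916^4)^2 ≡ 830^2 = 688900 ≡ 1128 (mod 1237)
916^16 = (916^8)^2 ≡ 1128^2 = 1272384 ≡ 748 (mod 1237)
916^32 = (916^16)^2 ≡ 748^2 = 559504 ≡ 380 (mod 1237)
916^45 = 916^32 · 916^8 · 916^4 · 916^1 ≡ 380 · 1128 · 830 · 916 ≡ 15 (mod 1237).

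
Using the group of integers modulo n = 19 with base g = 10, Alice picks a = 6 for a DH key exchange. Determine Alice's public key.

11

Public value = 10^6 mod 19.
10^1 ≡ 10 (mod 19)
10^2 = (10^1)^2 ≡ 10^2 = 100 ≡ 5 (mod 19)
10^4 = (10^2)^2 ≡ 5^2 = 25 ≡ 6 (mod 19)
10^6 = 10^4 · 10^2 ≡ 6 · 5 ≡ 11 (mod 19).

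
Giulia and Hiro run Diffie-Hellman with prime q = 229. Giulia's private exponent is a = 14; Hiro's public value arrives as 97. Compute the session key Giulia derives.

149

Shared key K = 97^14 mod 229.
97^1 ≡ 97 (mod 229)
97^2 = (97^1)^2 ≡ 97^2 = 9409 ≡ 20 (mod 229)
97^4 = (97^2)^2 ≡ 20^2 = 400 ≡ 171 (mod 229)
97^8 = (97^4)^2 ≡ 171^2 = 29241 ≡ 158 (mod 229)
97^14 = 97^8 · 97^4 · 97^2 ≡ 158 · 171 · 20 ≡ 149 (mod 229).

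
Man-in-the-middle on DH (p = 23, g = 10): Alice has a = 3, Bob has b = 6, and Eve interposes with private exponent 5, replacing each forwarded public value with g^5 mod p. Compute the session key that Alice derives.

Alice receives Eve's public value M = 10^5 mod 23 instead of the honest one.
10^1 ≡ 10 (mod 23)
10^2 = (10^1)^2 ≡ 10^2 = 100 ≡ 8 (mod 23)
10^4 = (10^2)^2 ≡ 8^2 = 64 ≡ 18 (mod 23)
10^5 = 10^4 · 10^1 ≡ 18 · 10 ≡ 19 (mod 23).
So M = 19. Alice computes K = M^3 mod 23.
19^1 ≡ 19 (mod 23)
19^2 = (19^1)^2 ≡ 19^2 = 361 ≡ 16 (mod 23)
19^3 = 19^2 · 19^1 ≡ 16 · 19 ≡ 5 (mod 23).

5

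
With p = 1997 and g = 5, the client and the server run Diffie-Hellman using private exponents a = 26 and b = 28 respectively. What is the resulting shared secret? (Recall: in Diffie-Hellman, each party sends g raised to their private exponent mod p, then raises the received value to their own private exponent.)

700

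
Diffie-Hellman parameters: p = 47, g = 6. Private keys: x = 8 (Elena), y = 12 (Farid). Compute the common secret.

27

Elena sends A = g^x mod p = 6^8 mod 47.
6^1 ≡ 6 (mod 47)
6^2 = (6^1)^2 ≡ 6^2 = 36 ≡ 36 (mod 47)
6^4 = (6^2)^2 ≡ 36^2 = 1296 ≡ 27 (mod 47)
6^8 = (6^4)^2 ≡ 27^2 = 729 ≡ 24 (mod 47)
So A = 24. Farid then computes K = A^y mod p = 24^12 mod 47.
24^1 ≡ 24 (mod 47)
24^2 = (24^1)^2 ≡ 24^2 = 576 ≡ 12 (mod 47)
24^4 = (24^2)^2 ≡ 12^2 = 144 ≡ 3 (mod 47)
24^8 = (24^4)^2 ≡ 3^2 = 9 ≡ 9 (mod 47)
24^12 = 24^8 · 24^4 ≡ 9 · 3 ≡ 27 (mod 47).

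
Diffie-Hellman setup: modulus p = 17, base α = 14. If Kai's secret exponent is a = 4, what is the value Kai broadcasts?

13

Public value = 14^4 (mod 17).
14^1 ≡ 14 (mod 17)
14^2 = (14^1)^2 ≡ 14^2 = 196 ≡ 9 (mod 17)
14^4 = (14^2)^2 ≡ 9^2 = 81 ≡ 13 (mod 17)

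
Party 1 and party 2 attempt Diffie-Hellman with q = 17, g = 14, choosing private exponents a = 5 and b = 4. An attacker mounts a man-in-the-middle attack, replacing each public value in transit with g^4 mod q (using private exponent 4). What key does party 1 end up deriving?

Party 1 receives an attacker's public value M = 14^4 mod 17 instead of the honest one.
14^1 ≡ 14 (mod 17)
14^2 = (14^1)^2 ≡ 14^2 = 196 ≡ 9 (mod 17)
14^4 = (14^2)^2 ≡ 9^2 = 81 ≡ 13 (mod 17)
So M = 13. Party 1 computes K = M^5 mod 17.
13^1 ≡ 13 (mod 17)
13^2 = (13^1)^2 ≡ 13^2 = 169 ≡ 16 (mod 17)
13^4 = (13^2)^2 ≡ 16^2 = 256 ≡ 1 (mod 17)
13^5 = 13^4 · 13^1 ≡ 1 · 13 ≡ 13 (mod 17).

13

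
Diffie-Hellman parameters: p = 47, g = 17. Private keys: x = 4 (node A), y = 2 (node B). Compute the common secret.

Node B sends B = g^y mod p = 17^2 mod 47.
17^1 ≡ 17 (mod 47)
17^2 = (17^1)^2 ≡ 17^2 = 289 ≡ 7 (mod 47)
So B = 7. Node A then computes K = B^x mod p = 7^4 mod 47.
7^1 ≡ 7 (mod 47)
7^2 = (7^1)^2 ≡ 7^2 = 49 ≡ 2 (mod 47)
7^4 = (7^2)^2 ≡ 2^2 = 4 ≡ 4 (mod 47)

4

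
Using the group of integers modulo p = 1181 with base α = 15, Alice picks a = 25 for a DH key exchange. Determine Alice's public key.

300

Public value = 15^25 mod 1181.
15^1 ≡ 15 (mod 1181)
15^2 = (15^1)^2 ≡ 15^2 = 225 ≡ 225 (mod 1181)
15^4 = (15^2)^2 ≡ 225^2 = 50625 ≡ 1023 (mod 1181)
15^8 = (15^4)^2 ≡ 1023^2 = 1046529 ≡ 163 (mod 1181)
15^16 = (15^8)^2 ≡ 163^2 = 26569 ≡ 587 (mod 1181)
15^25 = 15^16 · 15^8 · 15^1 ≡ 587 · 163 · 15 ≡ 300 (mod 1181).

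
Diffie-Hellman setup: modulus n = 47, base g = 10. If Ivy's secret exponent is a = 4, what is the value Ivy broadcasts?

36

Public value = 10^4 mod 47.
10^1 ≡ 10 (mod 47)
10^2 = (10^1)^2 ≡ 10^2 = 100 ≡ 6 (mod 47)
10^4 = (10^2)^2 ≡ 6^2 = 36 ≡ 36 (mod 47)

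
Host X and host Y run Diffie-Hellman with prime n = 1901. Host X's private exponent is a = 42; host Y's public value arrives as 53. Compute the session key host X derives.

325

Shared key K = 53^42 mod 1901.
53^1 ≡ 53 (mod 1901)
53^2 = (53^1)^2 ≡ 53^2 = 2809 ≡ 908 (mod 1901)
53^4 = (53^2)^2 ≡ 908^2 = 824464 ≡ 1331 (mod 1901)
53^8 = (53^4)^2 ≡ 1331^2 = 1771561 ≡ 1730 (mod 1901)
53^16 = (53^8)^2 ≡ 1730^2 = 2992900 ≡ 726 (mod 1901)
53^32 = (53^16)^2 ≡ 726^2 = 527076 ≡ 499 (mod 1901)
53^42 = 53^32 · 53^8 · 53^2 ≡ 499 · 1730 · 908 ≡ 325 (mod 1901).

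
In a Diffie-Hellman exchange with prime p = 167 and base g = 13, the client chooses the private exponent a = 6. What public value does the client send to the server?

Public value = 13^6 mod 167.
13^1 ≡ 13 (mod 167)
13^2 = (13^1)^2 ≡ 13^2 = 169 ≡ 2 (mod 167)
13^4 = (13^2)^2 ≡ 2^2 = 4 ≡ 4 (mod 167)
13^6 = 13^4 · 13^2 ≡ 4 · 2 ≡ 8 (mod 167).

8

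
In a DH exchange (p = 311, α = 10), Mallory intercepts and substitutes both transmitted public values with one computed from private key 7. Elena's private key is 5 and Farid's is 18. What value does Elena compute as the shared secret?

Elena receives Mallory's public value M = 10^7 mod 311 instead of the honest one.
10^1 ≡ 10 (mod 311)
10^2 = (10^1)^2 ≡ 10^2 = 100 ≡ 100 (mod 311)
10^4 = (10^2)^2 ≡ 100^2 = 10000 ≡ 48 (mod 311)
10^7 = 10^4 · 10^2 · 10^1 ≡ 48 · 100 · 10 ≡ 106 (mod 311).
So M = 106. Elena computes K = M^5 mod 311.
106^1 ≡ 106 (mod 311)
106^2 = (106^1)^2 ≡ 106^2 = 11236 ≡ 40 (mod 311)
106^4 = (106^2)^2 ≡ 40^2 = 1600 ≡ 45 (mod 311)
106^5 = 106^4 · 106^1 ≡ 45 · 106 ≡ 105 (mod 311).

105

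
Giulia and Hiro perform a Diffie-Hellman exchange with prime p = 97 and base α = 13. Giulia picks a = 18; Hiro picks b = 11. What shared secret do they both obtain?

89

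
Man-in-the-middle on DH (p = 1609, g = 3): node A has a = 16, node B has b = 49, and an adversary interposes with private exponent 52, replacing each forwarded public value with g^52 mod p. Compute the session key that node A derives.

Node A receives an adversary's public value M = 3^52 mod 1609 instead of the honest one.
3^1 ≡ 3 (mod 1609)
3^2 = (3^1)^2 ≡ 3^2 = 9 ≡ 9 (mod 1609)
3^4 = (3^2)^2 ≡ 9^2 = 81 ≡ 81 (mod 1609)
3^8 = (3^4)^2 ≡ 81^2 = 6561 ≡ 125 (mod 1609)
3^16 = (3^8)^2 ≡ 125^2 = 15625 ≡ 1144 (mod 1609)
3^32 = (3^16)^2 ≡ 1144^2 = 1308736 ≡ 619 (mod 1609)
3^52 = 3^32 · 3^16 · 3^4 ≡ 619 · 1144 · 81 ≡ 1384 (mod 1609).
So M = 1384. Node A computes K = M^16 mod 1609.
1384^1 ≡ 1384 (mod 1609)
1384^2 = (1384^1)^2 ≡ 1384^2 = 1915456 ≡ 746 (mod 1609)
1384^4 = (1384^2)^2 ≡ 746^2 = 556516 ≡ 1411 (mod 1609)
1384^8 = (1384^4)^2 ≡ 1411^2 = 1990921 ≡ 588 (mod 1609)
1384^16 = (1384^8)^2 ≡ 588^2 = 345744 ≡ 1418 (mod 1609)

1418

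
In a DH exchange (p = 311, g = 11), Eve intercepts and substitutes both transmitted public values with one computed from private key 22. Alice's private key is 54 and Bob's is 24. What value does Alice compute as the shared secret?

Alice receives Eve's public value M = 11^22 mod 311 instead of the honest one.
11^1 ≡ 11 (mod 311)
11^2 = (11^1)^2 ≡ 11^2 = 121 ≡ 121 (mod 311)
11^4 = (11^2)^2 ≡ 121^2 = 14641 ≡ 24 (mod 311)
11^8 = (11^4)^2 ≡ 24^2 = 576 ≡ 265 (mod 311)
11^16 = (11^8)^2 ≡ 265^2 = 70225 ≡ 250 (mod 311)
11^22 = 11^16 · 11^4 · 11^2 ≡ 250 · 24 · 121 ≡ 126 (mod 311).
So M = 126. Alice computes K = M^54 mod 311.
126^1 ≡ 126 (mod 311)
126^2 = (126^1)^2 ≡ 126^2 = 15876 ≡ 15 (mod 311)
126^4 = (126^2)^2 ≡ 15^2 = 225 ≡ 225 (mod 311)
126^8 = (126^4)^2 ≡ 225^2 = 50625 ≡ 243 (mod 311)
126^16 = (126^8)^2 ≡ 243^2 = 59049 ≡ 270 (mod 311)
126^32 = (126^16)^2 ≡ 270^2 = 72900 ≡ 126 (mod 311)
126^54 = 126^32 · 126^16 · 126^4 · 126^2 ≡ 126 · 270 · 225 · 15 ≡ 32 (mod 311).

32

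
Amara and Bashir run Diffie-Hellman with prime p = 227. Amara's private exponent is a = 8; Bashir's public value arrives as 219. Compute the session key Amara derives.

Shared key K = 219^8 mod 227.
219^1 ≡ 219 (mod 227)
219^2 = (219^1)^2 ≡ 219^2 = 47961 ≡ 64 (mod 227)
219^4 = (219^2)^2 ≡ 64^2 = 4096 ≡ 10 (mod 227)
219^8 = (219^4)^2 ≡ 10^2 = 100 ≡ 100 (mod 227)

100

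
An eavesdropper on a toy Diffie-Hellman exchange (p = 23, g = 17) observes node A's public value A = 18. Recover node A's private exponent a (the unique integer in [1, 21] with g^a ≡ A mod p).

8

Try successive powers of 17 modulo 23:
17^1 ≡ 17
17^2 ≡ 13
17^3 ≡ 14
17^4 ≡ 8
17^5 ≡ 21
17^6 ≡ 12
17^7 ≡ 20
17^8 ≡ 18
Found: a = 8.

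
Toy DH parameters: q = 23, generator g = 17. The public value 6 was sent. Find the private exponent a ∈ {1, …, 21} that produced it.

Try successive powers of 17 modulo 23:
17^1 ≡ 17
17^2 ≡ 13
17^3 ≡ 14
17^4 ≡ 8
17^5 ≡ 21
17^6 ≡ 12
17^7 ≡ 20
17^8 ≡ 18
17^9 ≡ 7
17^10 ≡ 4
17^11 ≡ 22
17^12 ≡ 6
Found: a = 12.

12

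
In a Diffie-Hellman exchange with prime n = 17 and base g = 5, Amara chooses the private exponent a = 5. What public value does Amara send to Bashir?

14

Public value = 5^5 (mod 17).
5^1 ≡ 5 (mod 17)
5^2 = (5^1)^2 ≡ 5^2 = 25 ≡ 8 (mod 17)
5^4 = (5^2)^2 ≡ 8^2 = 64 ≡ 13 (mod 17)
5^5 = 5^4 · 5^1 ≡ 13 · 5 ≡ 14 (mod 17).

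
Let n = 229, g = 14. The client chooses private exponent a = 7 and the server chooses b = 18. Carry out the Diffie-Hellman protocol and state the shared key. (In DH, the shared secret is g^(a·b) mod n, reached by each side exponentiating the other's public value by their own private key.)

The server sends B = g^b mod n = 14^18 mod 229.
14^1 ≡ 14 (mod 229)
14^2 = (14^1)^2 ≡ 14^2 = 196 ≡ 196 (mod 229)
14^4 = (14^2)^2 ≡ 196^2 = 38416 ≡ 173 (mod 229)
14^8 = (14^4)^2 ≡ 173^2 = 29929 ≡ 159 (mod 229)
14^16 = (14^8)^2 ≡ 159^2 = 25281 ≡ 91 (mod 229)
14^18 = 14^16 · 14^2 ≡ 91 · 196 ≡ 203 (mod 229).
So B = 203. The client then computes K = B^a mod n = 203^7 mod 229.
203^1 ≡ 203 (mod 229)
203^2 = (203^1)^2 ≡ 203^2 = 41209 ≡ 218 (mod 229)
203^4 = (203^2)^2 ≡ 218^2 = 47524 ≡ 121 (mod 229)
203^7 = 203^4 · 203^2 · 203^1 ≡ 121 · 218 · 203 ≡ 27 (mod 229).

27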